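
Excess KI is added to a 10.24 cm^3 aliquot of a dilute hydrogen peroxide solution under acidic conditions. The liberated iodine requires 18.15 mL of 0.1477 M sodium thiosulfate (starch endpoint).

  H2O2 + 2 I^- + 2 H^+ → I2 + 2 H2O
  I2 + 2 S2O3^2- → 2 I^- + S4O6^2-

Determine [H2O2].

n(S2O3^2-) = 0.01815 × 0.1477 = 2.681 × 10^-3 mol
n(I2) = n(S2O3^2-)/2 = 1.340 × 10^-3 mol
n(H2O2) in the aliquot = 1.340 × 10^-3 mol (1:1 ratio)
[H2O2] = 1.340 × 10^-3 / 0.01024 = 0.1309 mol/L

0.1309 M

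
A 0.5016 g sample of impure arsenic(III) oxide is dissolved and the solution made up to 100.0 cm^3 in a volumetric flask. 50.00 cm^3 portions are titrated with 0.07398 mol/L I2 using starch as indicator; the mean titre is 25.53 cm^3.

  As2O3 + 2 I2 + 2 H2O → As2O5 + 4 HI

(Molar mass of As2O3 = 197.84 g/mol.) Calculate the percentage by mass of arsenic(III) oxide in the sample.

74.49 %

n(I2) per titration = 0.02553 × 0.07398 = 1.889 × 10^-3 mol
From the 1:2 ratio, n(As2O3) in each aliquot = 1/2 × 1.889 × 10^-3 = 9.444 × 10^-4 mol
n(As2O3) in the whole flask = 9.444 × 10^-4 × 100.0/50.00 = 1.889 × 10^-3 mol
mass of As2O3 = 1.889 × 10^-3 × 197.84 = 0.3737 g
% As2O3 = 0.3737 / 0.5016 × 100 = 74.49 %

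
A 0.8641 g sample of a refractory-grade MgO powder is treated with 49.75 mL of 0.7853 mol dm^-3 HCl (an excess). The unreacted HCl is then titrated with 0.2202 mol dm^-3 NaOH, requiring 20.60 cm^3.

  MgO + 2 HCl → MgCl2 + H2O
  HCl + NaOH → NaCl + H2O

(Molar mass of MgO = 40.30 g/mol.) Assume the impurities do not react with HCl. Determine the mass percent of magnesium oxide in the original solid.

80.53 %

n(HCl) added = 0.04975 × 0.7853 = 0.03907 mol
n(NaOH) used in back-titration = 0.02060 × 0.2202 = 4.536 × 10^-3 mol
n(HCl) left over = 4.536 × 10^-3 mol (1:1 ratio)
n(HCl) consumed by analyte = 0.03907 − 4.536 × 10^-3 = 0.03453 mol
From the 1:2 ratio, n(MgO) = 1/2 × 0.03453 = 0.01727 mol
mass of MgO = 0.01727 × 40.30 = 0.6958 g
% MgO = 0.6958 / 0.8641 × 100 = 80.53 %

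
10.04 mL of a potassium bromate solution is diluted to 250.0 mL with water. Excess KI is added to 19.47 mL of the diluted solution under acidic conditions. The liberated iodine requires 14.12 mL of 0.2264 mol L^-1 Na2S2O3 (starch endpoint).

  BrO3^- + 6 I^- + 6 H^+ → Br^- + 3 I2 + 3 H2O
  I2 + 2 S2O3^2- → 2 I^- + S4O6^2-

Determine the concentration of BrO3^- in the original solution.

n(S2O3^2-) = 0.01412 × 0.2264 = 3.197 × 10^-3 mol
n(I2) = n(S2O3^2-)/2 = 1.598 × 10^-3 mol
From the 1:3 ratio, n(BrO3^-) in the aliquot = 1/3 × 1.598 × 10^-3 = 5.328 × 10^-4 mol
[BrO3^-]_dilute = 5.328 × 10^-4 / 0.01947 = 0.02736 mol/L
[BrO3^-]_original = 0.02736 × 250.0/10.04 = 0.6814 mol/L

0.6814 mol/L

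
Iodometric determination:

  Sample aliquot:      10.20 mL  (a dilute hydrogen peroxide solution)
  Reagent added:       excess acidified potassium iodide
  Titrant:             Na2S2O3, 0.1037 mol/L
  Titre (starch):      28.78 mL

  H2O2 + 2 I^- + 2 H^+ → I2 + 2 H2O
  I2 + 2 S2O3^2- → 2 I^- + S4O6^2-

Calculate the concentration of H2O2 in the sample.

n(S2O3^2-) = 0.02878 × 0.1037 = 2.984 × 10^-3 mol
n(I2) = n(S2O3^2-)/2 = 1.492 × 10^-3 mol
n(H2O2) in the aliquot = 1.492 × 10^-3 mol (1:1 ratio)
[H2O2] = 1.492 × 10^-3 / 0.01020 = 0.1463 mol/L

0.1463 mol/L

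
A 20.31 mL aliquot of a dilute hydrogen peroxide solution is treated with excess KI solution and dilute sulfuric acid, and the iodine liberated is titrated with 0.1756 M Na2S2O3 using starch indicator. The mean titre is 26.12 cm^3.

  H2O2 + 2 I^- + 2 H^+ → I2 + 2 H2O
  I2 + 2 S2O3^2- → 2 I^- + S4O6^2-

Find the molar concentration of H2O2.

n(S2O3^2-) = 0.02612 × 0.1756 = 4.587 × 10^-3 mol
n(I2) = n(S2O3^2-)/2 = 2.293 × 10^-3 mol
n(H2O2) in the aliquot = 2.293 × 10^-3 mol (1:1 ratio)
[H2O2] = 2.293 × 10^-3 / 0.02031 = 0.1129 mol/L

0.1129 M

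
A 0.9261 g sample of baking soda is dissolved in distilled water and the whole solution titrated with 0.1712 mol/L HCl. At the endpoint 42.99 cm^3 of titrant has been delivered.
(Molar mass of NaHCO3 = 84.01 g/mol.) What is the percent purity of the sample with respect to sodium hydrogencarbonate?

NaHCO3 + HCl → NaCl + H2O + CO2
n(HCl) = 0.04299 L × 0.1712 mol/L = 7.360 × 10^-3 mol
n(NaHCO3) = 7.360 × 10^-3 mol (1:1 ratio)
mass of NaHCO3 = 7.360 × 10^-3 × 84.01 g/mol = 0.6183 g
% NaHCO3 = 0.6183 / 0.9261 × 100 = 66.76 %

66.76 %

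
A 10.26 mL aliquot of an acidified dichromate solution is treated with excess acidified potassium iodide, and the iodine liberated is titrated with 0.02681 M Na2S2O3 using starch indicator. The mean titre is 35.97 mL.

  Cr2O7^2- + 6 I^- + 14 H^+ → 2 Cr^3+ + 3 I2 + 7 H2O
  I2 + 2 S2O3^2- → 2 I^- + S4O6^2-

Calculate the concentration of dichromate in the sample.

0.01567 M

n(S2O3^2-) = 0.03597 × 0.02681 = 9.644 × 10^-4 mol
n(I2) = n(S2O3^2-)/2 = 4.822 × 10^-4 mol
From the 1:3 ratio, n(Cr2O7^2-) in the aliquot = 1/3 × 4.822 × 10^-4 = 1.607 × 10^-4 mol
[Cr2O7^2-] = 1.607 × 10^-4 / 0.01026 = 0.01567 mol/L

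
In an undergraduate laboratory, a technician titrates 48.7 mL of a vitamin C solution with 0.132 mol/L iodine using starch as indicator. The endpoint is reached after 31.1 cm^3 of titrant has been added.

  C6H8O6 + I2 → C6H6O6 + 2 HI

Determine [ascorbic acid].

0.0843 mol/L

n(I2) = 0.0311 L × 0.132 mol/L = 4.11 × 10^-3 mol
n(C6H8O6) = 4.11 × 10^-3 mol (1:1 mole ratio)
[C6H8O6] = 4.11 × 10^-3 mol / 0.0487 L = 0.0843 mol/L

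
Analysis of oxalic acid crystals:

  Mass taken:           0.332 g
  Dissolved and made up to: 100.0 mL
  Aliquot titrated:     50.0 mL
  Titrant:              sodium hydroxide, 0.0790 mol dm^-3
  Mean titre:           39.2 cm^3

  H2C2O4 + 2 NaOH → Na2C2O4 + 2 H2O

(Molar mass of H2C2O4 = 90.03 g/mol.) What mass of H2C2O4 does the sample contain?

0.279 g

n(NaOH) per titration = 0.0392 × 0.0790 = 3.10 × 10^-3 mol
From the 1:2 ratio, n(H2C2O4) in each aliquot = 1/2 × 3.10 × 10^-3 = 1.55 × 10^-3 mol
n(H2C2O4) in the whole flask = 1.55 × 10^-3 × 100.0/50.0 = 3.10 × 10^-3 mol
mass of H2C2O4 = 3.10 × 10^-3 × 90.03 = 0.279 g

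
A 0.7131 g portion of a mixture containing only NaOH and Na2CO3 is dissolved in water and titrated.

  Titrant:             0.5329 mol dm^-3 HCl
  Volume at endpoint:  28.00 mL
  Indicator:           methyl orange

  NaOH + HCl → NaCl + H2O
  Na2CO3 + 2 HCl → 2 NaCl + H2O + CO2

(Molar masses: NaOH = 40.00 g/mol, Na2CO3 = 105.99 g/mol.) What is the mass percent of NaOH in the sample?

n(HCl) = 0.02800 × 0.5329 = 0.01492 mol
Let x = n(NaOH), y = n(Na2CO3).
Titrant: 1x + 2y = 0.01492;  mass: 40.00x + 105.99y = 0.7131
Solving, x = 5.975 × 10^-3 mol, y = 4.473 × 10^-3 mol
mass of NaOH = 5.975 × 10^-3 × 40.00 = 0.2390 g
% NaOH = 0.2390 / 0.7131 × 100 = 33.52 %

33.52 %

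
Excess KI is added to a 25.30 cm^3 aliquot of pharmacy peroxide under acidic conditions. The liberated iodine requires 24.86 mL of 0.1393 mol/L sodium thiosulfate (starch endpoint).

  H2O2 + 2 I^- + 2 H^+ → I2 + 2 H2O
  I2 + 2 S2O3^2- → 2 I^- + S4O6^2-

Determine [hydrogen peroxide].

n(S2O3^2-) = 0.02486 × 0.1393 = 3.463 × 10^-3 mol
n(I2) = n(S2O3^2-)/2 = 1.731 × 10^-3 mol
n(H2O2) in the aliquot = 1.731 × 10^-3 mol (1:1 ratio)
[H2O2] = 1.731 × 10^-3 / 0.02530 = 0.06844 mol/L

0.06844 mol/L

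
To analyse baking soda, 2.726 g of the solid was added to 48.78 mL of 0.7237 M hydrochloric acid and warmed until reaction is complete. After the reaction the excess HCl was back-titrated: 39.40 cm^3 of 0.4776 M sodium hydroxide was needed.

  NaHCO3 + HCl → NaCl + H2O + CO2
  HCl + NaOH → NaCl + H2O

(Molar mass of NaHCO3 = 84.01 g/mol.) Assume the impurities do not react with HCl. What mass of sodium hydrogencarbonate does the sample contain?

n(HCl) added = 0.04878 × 0.7237 = 0.03530 mol
n(NaOH) used in back-titration = 0.03940 × 0.4776 = 0.01882 mol
n(HCl) left over = 0.01882 mol (1:1 ratio)
n(HCl) consumed by analyte = 0.03530 − 0.01882 = 0.01648 mol
n(NaHCO3) = 0.01648 mol (1:1 ratio)
mass of NaHCO3 = 0.01648 × 84.01 = 1.385 g

1.385 g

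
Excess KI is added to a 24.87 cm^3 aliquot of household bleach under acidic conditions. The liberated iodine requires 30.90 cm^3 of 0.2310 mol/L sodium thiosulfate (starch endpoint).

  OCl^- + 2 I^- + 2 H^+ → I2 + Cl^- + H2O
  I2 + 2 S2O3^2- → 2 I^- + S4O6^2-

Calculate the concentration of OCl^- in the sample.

0.1435 mol/L

n(S2O3^2-) = 0.03090 × 0.2310 = 7.138 × 10^-3 mol
n(I2) = n(S2O3^2-)/2 = 3.569 × 10^-3 mol
n(OCl^-) in the aliquot = 3.569 × 10^-3 mol (1:1 ratio)
[OCl^-] = 3.569 × 10^-3 / 0.02487 = 0.1435 mol/L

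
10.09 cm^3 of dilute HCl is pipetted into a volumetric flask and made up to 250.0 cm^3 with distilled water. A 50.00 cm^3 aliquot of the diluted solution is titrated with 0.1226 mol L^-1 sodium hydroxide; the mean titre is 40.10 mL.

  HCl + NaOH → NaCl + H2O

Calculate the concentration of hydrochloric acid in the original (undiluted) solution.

2.436 mol/L

n(NaOH) = 0.04010 × 0.1226 = 4.916 × 10^-3 mol
n(HCl) in the aliquot = 4.916 × 10^-3 mol (1:1 ratio)
[HCl]_dilute = 4.916 × 10^-3 / 0.05000 = 0.09833 mol/L
Dilution factor = 250.0 / 10.09 = 24.78
[HCl]_stock = 0.09833 × 24.78 = 2.436 mol/L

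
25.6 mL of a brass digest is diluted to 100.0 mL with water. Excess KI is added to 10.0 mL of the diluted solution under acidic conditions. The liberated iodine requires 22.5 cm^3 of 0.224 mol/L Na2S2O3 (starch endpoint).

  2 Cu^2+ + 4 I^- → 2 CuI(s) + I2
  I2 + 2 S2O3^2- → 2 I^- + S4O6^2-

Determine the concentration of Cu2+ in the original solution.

n(S2O3^2-) = 0.0225 × 0.224 = 5.04 × 10^-3 mol
n(I2) = n(S2O3^2-)/2 = 2.52 × 10^-3 mol
From the 2:1 ratio, n(Cu2+) in the aliquot = 2/1 × 2.52 × 10^-3 = 5.04 × 10^-3 mol
[Cu2+]_dilute = 5.04 × 10^-3 / 0.0100 = 0.504 mol/L
[Cu2+]_original = 0.504 × 100.0/25.6 = 1.97 mol/L

1.97 mol/L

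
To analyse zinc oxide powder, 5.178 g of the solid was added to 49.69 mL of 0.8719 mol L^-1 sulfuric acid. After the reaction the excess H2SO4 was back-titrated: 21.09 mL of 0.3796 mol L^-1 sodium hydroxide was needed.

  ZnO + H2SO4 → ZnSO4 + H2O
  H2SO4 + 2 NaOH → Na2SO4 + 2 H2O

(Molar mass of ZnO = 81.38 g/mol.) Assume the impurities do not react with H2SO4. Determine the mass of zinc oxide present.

3.200 g

n(H2SO4) added = 0.04969 × 0.8719 = 0.04332 mol
n(NaOH) used in back-titration = 0.02109 × 0.3796 = 8.006 × 10^-3 mol
From the 1:2 ratio, n(H2SO4) left over = 1/2 × 8.006 × 10^-3 = 4.003 × 10^-3 mol
n(H2SO4) consumed by analyte = 0.04332 − 4.003 × 10^-3 = 0.03932 mol
n(ZnO) = 0.03932 mol (1:1 ratio)
mass of ZnO = 0.03932 × 81.38 = 3.200 g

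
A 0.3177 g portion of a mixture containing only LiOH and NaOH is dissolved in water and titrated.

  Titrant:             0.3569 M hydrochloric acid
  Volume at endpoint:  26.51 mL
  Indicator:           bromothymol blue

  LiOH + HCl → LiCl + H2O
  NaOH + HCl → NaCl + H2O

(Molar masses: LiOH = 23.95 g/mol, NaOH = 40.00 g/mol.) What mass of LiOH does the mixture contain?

0.09066 g

n(HCl) = 0.02651 × 0.3569 = 9.461 × 10^-3 mol
Let x = n(LiOH), y = n(NaOH).
Titrant: 1x + 1y = 9.461 × 10^-3;  mass: 23.95x + 40.00y = 0.3177
Solving, x = 3.785 × 10^-3 mol, y = 5.676 × 10^-3 mol
mass of LiOH = 3.785 × 10^-3 × 23.95 = 0.09066 g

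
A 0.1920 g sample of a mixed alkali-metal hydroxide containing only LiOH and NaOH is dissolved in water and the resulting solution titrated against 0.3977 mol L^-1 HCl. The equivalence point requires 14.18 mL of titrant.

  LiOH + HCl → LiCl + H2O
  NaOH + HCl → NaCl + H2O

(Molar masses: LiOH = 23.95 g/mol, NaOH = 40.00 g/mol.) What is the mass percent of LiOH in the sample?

26.09 %

n(HCl) = 0.01418 × 0.3977 = 5.639 × 10^-3 mol
Let x = n(LiOH), y = n(NaOH).
Titrant: 1x + 1y = 5.639 × 10^-3;  mass: 23.95x + 40.00y = 0.1920
Solving, x = 2.092 × 10^-3 mol, y = 3.547 × 10^-3 mol
mass of LiOH = 2.092 × 10^-3 × 23.95 = 0.05010 g
% LiOH = 0.05010 / 0.1920 × 100 = 26.09 %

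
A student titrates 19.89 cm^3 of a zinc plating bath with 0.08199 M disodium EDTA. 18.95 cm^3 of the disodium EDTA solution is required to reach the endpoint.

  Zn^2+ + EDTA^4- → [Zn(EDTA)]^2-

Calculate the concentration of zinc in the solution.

0.07812 M

n(EDTA) = 0.01895 L × 0.08199 mol/L = 1.554 × 10^-3 mol
n(Zn2+) = 1.554 × 10^-3 mol (1:1 mole ratio)
[Zn2+] = 1.554 × 10^-3 mol / 0.01989 L = 0.07812 mol/L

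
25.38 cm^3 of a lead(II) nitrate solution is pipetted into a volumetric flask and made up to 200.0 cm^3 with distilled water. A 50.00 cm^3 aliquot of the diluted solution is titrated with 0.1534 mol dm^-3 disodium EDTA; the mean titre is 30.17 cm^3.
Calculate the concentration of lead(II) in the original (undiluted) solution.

0.7294 mol/L

Pb^2+ + EDTA^4- → [Pb(EDTA)]^2-
n(EDTA) = 0.03017 × 0.1534 = 4.628 × 10^-3 mol
n(Pb2+) in the aliquot = 4.628 × 10^-3 mol (1:1 ratio)
[Pb2+]_dilute = 4.628 × 10^-3 / 0.05000 = 0.09256 mol/L
Dilution factor = 200.0 / 25.38 = 7.880
[Pb2+]_stock = 0.09256 × 7.880 = 0.7294 mol/L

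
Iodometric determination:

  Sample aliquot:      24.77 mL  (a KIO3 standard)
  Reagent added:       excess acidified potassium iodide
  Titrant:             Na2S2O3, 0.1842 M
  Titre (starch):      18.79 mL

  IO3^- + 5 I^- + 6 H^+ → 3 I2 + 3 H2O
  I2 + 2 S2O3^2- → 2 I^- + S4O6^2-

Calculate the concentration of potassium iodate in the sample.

0.02329 M

n(S2O3^2-) = 0.01879 × 0.1842 = 3.461 × 10^-3 mol
n(I2) = n(S2O3^2-)/2 = 1.731 × 10^-3 mol
From the 1:3 ratio, n(IO3^-) in the aliquot = 1/3 × 1.731 × 10^-3 = 5.769 × 10^-4 mol
[IO3^-] = 5.769 × 10^-4 / 0.02477 = 0.02329 mol/L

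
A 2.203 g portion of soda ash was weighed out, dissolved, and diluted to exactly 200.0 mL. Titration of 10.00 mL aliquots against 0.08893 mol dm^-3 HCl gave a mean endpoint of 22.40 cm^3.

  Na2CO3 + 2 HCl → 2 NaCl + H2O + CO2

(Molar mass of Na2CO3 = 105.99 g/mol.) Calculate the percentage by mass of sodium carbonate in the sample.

95.84 %

n(HCl) per titration = 0.02240 × 0.08893 = 1.992 × 10^-3 mol
From the 1:2 ratio, n(Na2CO3) in each aliquot = 1/2 × 1.992 × 10^-3 = 9.960 × 10^-4 mol
n(Na2CO3) in the whole flask = 9.960 × 10^-4 × 200.0/10.00 = 0.01992 mol
mass of Na2CO3 = 0.01992 × 105.99 = 2.111 g
% Na2CO3 = 2.111 / 2.203 × 100 = 95.84 %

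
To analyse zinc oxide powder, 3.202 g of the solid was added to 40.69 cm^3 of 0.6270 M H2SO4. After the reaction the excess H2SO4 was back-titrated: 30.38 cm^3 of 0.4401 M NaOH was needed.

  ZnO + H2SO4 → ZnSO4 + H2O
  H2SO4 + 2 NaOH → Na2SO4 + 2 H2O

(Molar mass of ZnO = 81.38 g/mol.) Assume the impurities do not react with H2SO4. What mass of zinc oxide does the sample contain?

n(H2SO4) added = 0.04069 × 0.6270 = 0.02551 mol
n(NaOH) used in back-titration = 0.03038 × 0.4401 = 0.01337 mol
From the 1:2 ratio, n(H2SO4) left over = 1/2 × 0.01337 = 6.685 × 10^-3 mol
n(H2SO4) consumed by analyte = 0.02551 − 6.685 × 10^-3 = 0.01883 mol
n(ZnO) = 0.01883 mol (1:1 ratio)
mass of ZnO = 0.01883 × 81.38 = 1.532 g

1.532 g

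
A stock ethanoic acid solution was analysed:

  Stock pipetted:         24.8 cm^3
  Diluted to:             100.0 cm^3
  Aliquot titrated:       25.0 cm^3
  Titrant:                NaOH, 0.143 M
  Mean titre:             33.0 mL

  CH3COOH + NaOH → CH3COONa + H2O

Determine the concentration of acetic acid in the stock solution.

0.761 M

n(NaOH) = 0.0330 × 0.143 = 4.72 × 10^-3 mol
n(CH3COOH) in the aliquot = 4.72 × 10^-3 mol (1:1 ratio)
[CH3COOH]_dilute = 4.72 × 10^-3 / 0.0250 = 0.189 mol/L
Dilution factor = 100.0 / 24.8 = 4.032
[CH3COOH]_stock = 0.189 × 4.032 = 0.761 mol/L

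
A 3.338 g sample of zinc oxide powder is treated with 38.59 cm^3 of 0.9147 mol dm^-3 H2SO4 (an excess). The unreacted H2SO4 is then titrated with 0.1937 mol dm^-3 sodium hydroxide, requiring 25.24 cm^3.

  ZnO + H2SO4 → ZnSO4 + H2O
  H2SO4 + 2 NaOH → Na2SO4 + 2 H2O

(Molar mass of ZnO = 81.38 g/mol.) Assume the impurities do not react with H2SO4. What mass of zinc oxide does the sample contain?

2.674 g

n(H2SO4) added = 0.03859 × 0.9147 = 0.03530 mol
n(NaOH) used in back-titration = 0.02524 × 0.1937 = 4.889 × 10^-3 mol
From the 1:2 ratio, n(H2SO4) left over = 1/2 × 4.889 × 10^-3 = 2.444 × 10^-3 mol
n(H2SO4) consumed by analyte = 0.03530 − 2.444 × 10^-3 = 0.03285 mol
n(ZnO) = 0.03285 mol (1:1 ratio)
mass of ZnO = 0.03285 × 81.38 = 2.674 g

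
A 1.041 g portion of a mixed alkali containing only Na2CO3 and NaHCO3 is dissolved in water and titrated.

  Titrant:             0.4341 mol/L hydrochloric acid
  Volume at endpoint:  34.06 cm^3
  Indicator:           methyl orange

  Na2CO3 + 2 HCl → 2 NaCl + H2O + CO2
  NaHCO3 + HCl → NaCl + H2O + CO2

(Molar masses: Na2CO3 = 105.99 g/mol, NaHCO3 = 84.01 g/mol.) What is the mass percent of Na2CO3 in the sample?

33.01 %

n(HCl) = 0.03406 × 0.4341 = 0.01479 mol
Let x = n(Na2CO3), y = n(NaHCO3).
Titrant: 2x + 1y = 0.01479;  mass: 105.99x + 84.01y = 1.041
Solving, x = 3.242 × 10^-3 mol, y = 8.301 × 10^-3 mol
mass of Na2CO3 = 3.242 × 10^-3 × 105.99 = 0.3437 g
% Na2CO3 = 0.3437 / 1.041 × 100 = 33.01 %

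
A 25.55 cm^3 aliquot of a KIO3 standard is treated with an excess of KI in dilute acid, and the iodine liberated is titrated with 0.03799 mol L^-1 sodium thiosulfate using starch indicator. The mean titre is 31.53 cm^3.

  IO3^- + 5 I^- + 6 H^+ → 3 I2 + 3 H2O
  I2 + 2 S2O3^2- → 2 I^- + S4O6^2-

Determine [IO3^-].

n(S2O3^2-) = 0.03153 × 0.03799 = 1.198 × 10^-3 mol
n(I2) = n(S2O3^2-)/2 = 5.989 × 10^-4 mol
From the 1:3 ratio, n(IO3^-) in the aliquot = 1/3 × 5.989 × 10^-4 = 1.996 × 10^-4 mol
[IO3^-] = 1.996 × 10^-4 / 0.02555 = 0.007814 mol/L

0.007814 mol/L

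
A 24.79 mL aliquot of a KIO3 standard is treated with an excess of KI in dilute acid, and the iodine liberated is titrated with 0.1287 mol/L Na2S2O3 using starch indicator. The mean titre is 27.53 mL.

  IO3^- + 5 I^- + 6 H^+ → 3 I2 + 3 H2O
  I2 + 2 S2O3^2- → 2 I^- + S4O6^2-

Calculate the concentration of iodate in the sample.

0.02382 mol/L

n(S2O3^2-) = 0.02753 × 0.1287 = 3.543 × 10^-3 mol
n(I2) = n(S2O3^2-)/2 = 1.772 × 10^-3 mol
From the 1:3 ratio, n(IO3^-) in the aliquot = 1/3 × 1.772 × 10^-3 = 5.905 × 10^-4 mol
[IO3^-] = 5.905 × 10^-4 / 0.02479 = 0.02382 mol/L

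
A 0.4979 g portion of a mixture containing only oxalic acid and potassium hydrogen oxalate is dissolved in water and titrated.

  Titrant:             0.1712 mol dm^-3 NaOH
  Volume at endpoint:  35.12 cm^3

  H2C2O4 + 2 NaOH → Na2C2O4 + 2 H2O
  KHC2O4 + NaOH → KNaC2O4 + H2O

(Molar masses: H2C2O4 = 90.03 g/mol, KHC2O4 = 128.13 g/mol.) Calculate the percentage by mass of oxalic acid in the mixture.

29.64 %

n(NaOH) = 0.03512 × 0.1712 = 6.013 × 10^-3 mol
Let x = n(H2C2O4), y = n(KHC2O4).
Titrant: 2x + 1y = 6.013 × 10^-3;  mass: 90.03x + 128.13y = 0.4979
Solving, x = 1.639 × 10^-3 mol, y = 2.734 × 10^-3 mol
mass of H2C2O4 = 1.639 × 10^-3 × 90.03 = 0.1476 g
% H2C2O4 = 0.1476 / 0.4979 × 100 = 29.64 %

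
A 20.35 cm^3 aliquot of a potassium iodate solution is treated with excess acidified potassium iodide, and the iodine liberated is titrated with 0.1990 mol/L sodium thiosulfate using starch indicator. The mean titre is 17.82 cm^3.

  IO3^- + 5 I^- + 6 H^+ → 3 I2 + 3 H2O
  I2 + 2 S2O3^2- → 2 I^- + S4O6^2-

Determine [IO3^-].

n(S2O3^2-) = 0.01782 × 0.1990 = 3.546 × 10^-3 mol
n(I2) = n(S2O3^2-)/2 = 1.773 × 10^-3 mol
From the 1:3 ratio, n(IO3^-) in the aliquot = 1/3 × 1.773 × 10^-3 = 5.910 × 10^-4 mol
[IO3^-] = 5.910 × 10^-4 / 0.02035 = 0.02904 mol/L

0.02904 mol/L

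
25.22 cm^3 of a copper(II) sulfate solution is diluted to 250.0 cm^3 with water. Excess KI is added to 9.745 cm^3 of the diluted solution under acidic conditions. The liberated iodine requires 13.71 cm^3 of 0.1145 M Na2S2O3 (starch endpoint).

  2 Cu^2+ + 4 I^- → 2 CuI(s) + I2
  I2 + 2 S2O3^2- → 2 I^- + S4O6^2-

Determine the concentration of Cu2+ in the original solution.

1.597 M

n(S2O3^2-) = 0.01371 × 0.1145 = 1.570 × 10^-3 mol
n(I2) = n(S2O3^2-)/2 = 7.849 × 10^-4 mol
From the 2:1 ratio, n(Cu2+) in the aliquot = 2/1 × 7.849 × 10^-4 = 1.570 × 10^-3 mol
[Cu2+]_dilute = 1.570 × 10^-3 / 0.009745 = 0.1611 mol/L
[Cu2+]_original = 0.1611 × 250.0/25.22 = 1.597 mol/L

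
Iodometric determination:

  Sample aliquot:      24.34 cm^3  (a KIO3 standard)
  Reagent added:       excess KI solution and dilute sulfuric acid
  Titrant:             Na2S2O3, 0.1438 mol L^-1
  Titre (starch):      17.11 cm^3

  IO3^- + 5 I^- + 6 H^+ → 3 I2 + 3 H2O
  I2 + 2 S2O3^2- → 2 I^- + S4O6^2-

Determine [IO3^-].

0.01685 mol/L

n(S2O3^2-) = 0.01711 × 0.1438 = 2.460 × 10^-3 mol
n(I2) = n(S2O3^2-)/2 = 1.230 × 10^-3 mol
From the 1:3 ratio, n(IO3^-) in the aliquot = 1/3 × 1.230 × 10^-3 = 4.101 × 10^-4 mol
[IO3^-] = 4.101 × 10^-4 / 0.02434 = 0.01685 mol/L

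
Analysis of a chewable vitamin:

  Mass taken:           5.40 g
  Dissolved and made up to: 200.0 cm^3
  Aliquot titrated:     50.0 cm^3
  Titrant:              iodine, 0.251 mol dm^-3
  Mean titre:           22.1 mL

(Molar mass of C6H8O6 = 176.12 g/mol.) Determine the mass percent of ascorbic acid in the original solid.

72.4 %

C6H8O6 + I2 → C6H6O6 + 2 HI
n(I2) per titration = 0.0221 × 0.251 = 5.55 × 10^-3 mol
n(C6H8O6) in each aliquot = 5.55 × 10^-3 mol (1:1 ratio)
n(C6H8O6) in the whole flask = 5.55 × 10^-3 × 200.0/50.0 = 0.0222 mol
mass of C6H8O6 = 0.0222 × 176.12 = 3.91 g
% C6H8O6 = 3.91 / 5.40 × 100 = 72.4 %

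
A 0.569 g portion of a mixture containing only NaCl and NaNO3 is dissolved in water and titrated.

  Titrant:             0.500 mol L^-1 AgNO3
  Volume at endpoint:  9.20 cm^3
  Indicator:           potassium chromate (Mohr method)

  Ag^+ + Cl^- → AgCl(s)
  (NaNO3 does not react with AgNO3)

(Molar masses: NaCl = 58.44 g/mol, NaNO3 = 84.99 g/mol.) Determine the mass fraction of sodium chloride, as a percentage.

47.2 %

n(AgNO3) = 0.00920 × 0.500 = 4.60 × 10^-3 mol
Let x = n(NaCl), y = n(NaNO3).
Titrant: 1x = 4.60 × 10^-3;  mass: 58.44x + 84.99y = 0.569
Solving, x = 4.60 × 10^-3 mol, y = 3.53 × 10^-3 mol
mass of NaCl = 4.60 × 10^-3 × 58.44 = 0.269 g
% NaCl = 0.269 / 0.569 × 100 = 47.2 %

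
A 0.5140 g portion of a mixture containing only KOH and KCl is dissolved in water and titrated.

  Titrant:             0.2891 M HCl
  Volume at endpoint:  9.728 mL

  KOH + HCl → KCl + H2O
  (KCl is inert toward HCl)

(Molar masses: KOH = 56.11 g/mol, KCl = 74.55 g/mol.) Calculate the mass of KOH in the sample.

n(HCl) = 0.009728 × 0.2891 = 2.812 × 10^-3 mol
Let x = n(KOH), y = n(KCl).
Titrant: 1x = 2.812 × 10^-3;  mass: 56.11x + 74.55y = 0.5140
Solving, x = 2.812 × 10^-3 mol, y = 4.778 × 10^-3 mol
mass of KOH = 2.812 × 10^-3 × 56.11 = 0.1578 g

0.1578 g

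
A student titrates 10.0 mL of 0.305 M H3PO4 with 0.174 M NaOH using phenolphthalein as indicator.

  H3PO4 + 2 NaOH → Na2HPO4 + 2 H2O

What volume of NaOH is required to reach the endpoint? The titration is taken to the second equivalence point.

35.1 mL

n(H3PO4) = 0.0100 L × 0.305 mol/L = 3.05 × 10^-3 mol
From the 2:1 stoichiometry, n(NaOH) = 2/1 × 3.05 × 10^-3 = 6.10 × 10^-3 mol
V(NaOH) = 6.10 × 10^-3 mol / 0.174 mol/L = 0.0351 L = 35.1 mL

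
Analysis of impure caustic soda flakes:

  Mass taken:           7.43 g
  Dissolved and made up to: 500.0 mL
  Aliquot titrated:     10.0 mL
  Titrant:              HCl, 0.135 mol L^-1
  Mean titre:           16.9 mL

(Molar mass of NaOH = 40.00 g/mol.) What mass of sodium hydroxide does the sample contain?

4.56 g

NaOH + HCl → NaCl + H2O
n(HCl) per titration = 0.0169 × 0.135 = 2.28 × 10^-3 mol
n(NaOH) in each aliquot = 2.28 × 10^-3 mol (1:1 ratio)
n(NaOH) in the whole flask = 2.28 × 10^-3 × 500.0/10.0 = 0.114 mol
mass of NaOH = 0.114 × 40.00 = 4.56 g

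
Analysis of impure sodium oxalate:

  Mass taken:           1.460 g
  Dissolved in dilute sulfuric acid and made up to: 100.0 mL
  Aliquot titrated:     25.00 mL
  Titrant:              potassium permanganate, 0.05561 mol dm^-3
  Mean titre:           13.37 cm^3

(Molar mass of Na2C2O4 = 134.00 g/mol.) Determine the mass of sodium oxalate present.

0.9963 g

2 MnO4^- + 5 C2O4^2- + 16 H^+ → 2 Mn^2+ + 10 CO2 + 8 H2O
n(KMnO4) per titration = 0.01337 × 0.05561 = 7.435 × 10^-4 mol
From the 5:2 ratio, n(Na2C2O4) in each aliquot = 5/2 × 7.435 × 10^-4 = 1.859 × 10^-3 mol
n(Na2C2O4) in the whole flask = 1.859 × 10^-3 × 100.0/25.00 = 7.435 × 10^-3 mol
mass of Na2C2O4 = 7.435 × 10^-3 × 134.00 = 0.9963 g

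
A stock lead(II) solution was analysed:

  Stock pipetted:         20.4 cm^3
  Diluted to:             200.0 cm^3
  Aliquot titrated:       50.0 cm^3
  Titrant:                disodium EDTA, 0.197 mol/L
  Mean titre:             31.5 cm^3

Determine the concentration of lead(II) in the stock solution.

Pb^2+ + EDTA^4- → [Pb(EDTA)]^2-
n(EDTA) = 0.0315 × 0.197 = 6.21 × 10^-3 mol
n(Pb2+) in the aliquot = 6.21 × 10^-3 mol (1:1 ratio)
[Pb2+]_dilute = 6.21 × 10^-3 / 0.0500 = 0.124 mol/L
Dilution factor = 200.0 / 20.4 = 9.804
[Pb2+]_stock = 0.124 × 9.804 = 1.22 mol/L

1.22 mol/L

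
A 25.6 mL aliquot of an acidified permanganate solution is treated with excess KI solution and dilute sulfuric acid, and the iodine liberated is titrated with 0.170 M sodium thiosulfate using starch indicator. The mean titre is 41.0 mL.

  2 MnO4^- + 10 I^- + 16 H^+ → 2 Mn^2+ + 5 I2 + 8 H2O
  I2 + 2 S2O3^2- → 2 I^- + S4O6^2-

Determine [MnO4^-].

0.0545 M

n(S2O3^2-) = 0.0410 × 0.170 = 6.97 × 10^-3 mol
n(I2) = n(S2O3^2-)/2 = 3.49 × 10^-3 mol
From the 2:5 ratio, n(MnO4^-) in the aliquot = 2/5 × 3.49 × 10^-3 = 1.39 × 10^-3 mol
[MnO4^-] = 1.39 × 10^-3 / 0.0256 = 0.0545 mol/L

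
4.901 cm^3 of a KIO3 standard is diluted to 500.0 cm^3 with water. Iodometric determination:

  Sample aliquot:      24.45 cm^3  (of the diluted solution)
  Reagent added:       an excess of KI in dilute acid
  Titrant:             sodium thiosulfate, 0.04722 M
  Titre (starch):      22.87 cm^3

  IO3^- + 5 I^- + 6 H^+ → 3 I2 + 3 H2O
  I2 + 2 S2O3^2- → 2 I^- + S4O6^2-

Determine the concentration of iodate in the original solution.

n(S2O3^2-) = 0.02287 × 0.04722 = 1.080 × 10^-3 mol
n(I2) = n(S2O3^2-)/2 = 5.400 × 10^-4 mol
From the 1:3 ratio, n(IO3^-) in the aliquot = 1/3 × 5.400 × 10^-4 = 1.800 × 10^-4 mol
[IO3^-]_dilute = 1.800 × 10^-4 / 0.02445 = 0.007361 mol/L
[IO3^-]_original = 0.007361 × 500.0/4.901 = 0.7510 mol/L

0.7510 M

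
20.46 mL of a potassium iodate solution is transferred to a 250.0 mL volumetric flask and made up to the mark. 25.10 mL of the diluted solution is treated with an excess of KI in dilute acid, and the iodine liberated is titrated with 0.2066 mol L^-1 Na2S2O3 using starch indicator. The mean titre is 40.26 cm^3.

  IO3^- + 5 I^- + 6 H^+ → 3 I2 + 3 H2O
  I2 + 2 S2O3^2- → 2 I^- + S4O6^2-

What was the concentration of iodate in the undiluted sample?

0.6749 mol/L

n(S2O3^2-) = 0.04026 × 0.2066 = 8.318 × 10^-3 mol
n(I2) = n(S2O3^2-)/2 = 4.159 × 10^-3 mol
From the 1:3 ratio, n(IO3^-) in the aliquot = 1/3 × 4.159 × 10^-3 = 1.386 × 10^-3 mol
[IO3^-]_dilute = 1.386 × 10^-3 / 0.02510 = 0.05523 mol/L
[IO3^-]_original = 0.05523 × 250.0/20.46 = 0.6749 mol/L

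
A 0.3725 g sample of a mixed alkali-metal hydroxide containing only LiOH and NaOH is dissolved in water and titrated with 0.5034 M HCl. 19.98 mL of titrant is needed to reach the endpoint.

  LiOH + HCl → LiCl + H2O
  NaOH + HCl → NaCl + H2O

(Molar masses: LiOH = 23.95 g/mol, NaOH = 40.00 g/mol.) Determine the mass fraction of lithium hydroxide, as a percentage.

n(HCl) = 0.01998 × 0.5034 = 0.01006 mol
Let x = n(LiOH), y = n(NaOH).
Titrant: 1x + 1y = 0.01006;  mass: 23.95x + 40.00y = 0.3725
Solving, x = 1.858 × 10^-3 mol, y = 8.200 × 10^-3 mol
mass of LiOH = 1.858 × 10^-3 × 23.95 = 0.04449 g
% LiOH = 0.04449 / 0.3725 × 100 = 11.94 %

11.94 %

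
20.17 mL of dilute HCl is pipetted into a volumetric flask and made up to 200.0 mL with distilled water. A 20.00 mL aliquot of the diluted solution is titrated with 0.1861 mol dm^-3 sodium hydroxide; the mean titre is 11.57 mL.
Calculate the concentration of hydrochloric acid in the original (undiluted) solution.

1.068 mol/L

HCl + NaOH → NaCl + H2O
n(NaOH) = 0.01157 × 0.1861 = 2.153 × 10^-3 mol
n(HCl) in the aliquot = 2.153 × 10^-3 mol (1:1 ratio)
[HCl]_dilute = 2.153 × 10^-3 / 0.02000 = 0.1077 mol/L
Dilution factor = 200.0 / 20.17 = 9.916
[HCl]_stock = 0.1077 × 9.916 = 1.068 mol/L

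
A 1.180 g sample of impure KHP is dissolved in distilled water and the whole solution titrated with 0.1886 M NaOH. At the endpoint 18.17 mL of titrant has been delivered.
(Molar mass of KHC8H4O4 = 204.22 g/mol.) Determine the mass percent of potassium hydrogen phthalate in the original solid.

59.31 %

KHC8H4O4 + NaOH → KNaC8H4O4 + H2O
n(NaOH) = 0.01817 L × 0.1886 mol/L = 3.427 × 10^-3 mol
n(KHC8H4O4) = 3.427 × 10^-3 mol (1:1 ratio)
mass of KHC8H4O4 = 3.427 × 10^-3 × 204.22 g/mol = 0.6998 g
% KHC8H4O4 = 0.6998 / 1.180 × 100 = 59.31 %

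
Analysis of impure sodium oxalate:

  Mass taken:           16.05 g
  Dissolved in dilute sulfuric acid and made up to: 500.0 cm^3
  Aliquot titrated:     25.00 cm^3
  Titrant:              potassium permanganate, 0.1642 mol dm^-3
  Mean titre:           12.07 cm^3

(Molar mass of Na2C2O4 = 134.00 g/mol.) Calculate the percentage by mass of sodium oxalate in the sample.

82.73 %

2 MnO4^- + 5 C2O4^2- + 16 H^+ → 2 Mn^2+ + 10 CO2 + 8 H2O
n(KMnO4) per titration = 0.01207 × 0.1642 = 1.982 × 10^-3 mol
From the 5:2 ratio, n(Na2C2O4) in each aliquot = 5/2 × 1.982 × 10^-3 = 4.955 × 10^-3 mol
n(Na2C2O4) in the whole flask = 4.955 × 10^-3 × 500.0/25.00 = 0.09909 mol
mass of Na2C2O4 = 0.09909 × 134.00 = 13.28 g
% Na2C2O4 = 13.28 / 16.05 × 100 = 82.73 %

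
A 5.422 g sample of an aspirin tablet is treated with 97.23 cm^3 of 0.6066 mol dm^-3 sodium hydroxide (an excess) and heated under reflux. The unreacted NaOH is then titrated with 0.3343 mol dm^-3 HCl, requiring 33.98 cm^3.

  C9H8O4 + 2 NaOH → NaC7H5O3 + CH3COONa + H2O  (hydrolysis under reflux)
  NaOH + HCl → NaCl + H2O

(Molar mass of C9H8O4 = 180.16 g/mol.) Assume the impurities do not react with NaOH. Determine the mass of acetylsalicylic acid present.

n(NaOH) added = 0.09723 × 0.6066 = 0.05898 mol
n(HCl) used in back-titration = 0.03398 × 0.3343 = 0.01136 mol
n(NaOH) left over = 0.01136 mol (1:1 ratio)
n(NaOH) consumed by analyte = 0.05898 − 0.01136 = 0.04762 mol
From the 1:2 ratio, n(C9H8O4) = 1/2 × 0.04762 = 0.02381 mol
mass of C9H8O4 = 0.02381 × 180.16 = 4.290 g

4.290 g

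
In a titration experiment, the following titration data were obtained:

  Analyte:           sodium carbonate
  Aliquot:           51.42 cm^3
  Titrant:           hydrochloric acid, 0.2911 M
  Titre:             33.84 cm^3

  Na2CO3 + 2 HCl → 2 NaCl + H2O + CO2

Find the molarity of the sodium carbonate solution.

0.09579 M

n(HCl) = 0.03384 L × 0.2911 mol/L = 9.851 × 10^-3 mol
From the 1:2 mole ratio, n(Na2CO3) = 1/2 × 9.851 × 10^-3 = 4.925 × 10^-3 mol
[Na2CO3] = 4.925 × 10^-3 mol / 0.05142 L = 0.09579 mol/L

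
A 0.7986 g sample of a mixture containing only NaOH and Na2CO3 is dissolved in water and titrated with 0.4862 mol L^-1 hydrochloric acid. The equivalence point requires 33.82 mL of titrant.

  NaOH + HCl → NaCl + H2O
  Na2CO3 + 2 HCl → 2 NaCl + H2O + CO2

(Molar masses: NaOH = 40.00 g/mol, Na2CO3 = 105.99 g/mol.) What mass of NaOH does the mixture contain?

0.2241 g

n(HCl) = 0.03382 × 0.4862 = 0.01644 mol
Let x = n(NaOH), y = n(Na2CO3).
Titrant: 1x + 2y = 0.01644;  mass: 40.00x + 105.99y = 0.7986
Solving, x = 5.603 × 10^-3 mol, y = 5.420 × 10^-3 mol
mass of NaOH = 5.603 × 10^-3 × 40.00 = 0.2241 g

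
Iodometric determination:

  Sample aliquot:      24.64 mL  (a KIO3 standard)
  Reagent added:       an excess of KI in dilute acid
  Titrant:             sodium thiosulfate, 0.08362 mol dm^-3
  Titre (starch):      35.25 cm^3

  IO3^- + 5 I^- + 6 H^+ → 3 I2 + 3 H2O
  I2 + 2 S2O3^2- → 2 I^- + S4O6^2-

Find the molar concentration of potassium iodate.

n(S2O3^2-) = 0.03525 × 0.08362 = 2.948 × 10^-3 mol
n(I2) = n(S2O3^2-)/2 = 1.474 × 10^-3 mol
From the 1:3 ratio, n(IO3^-) in the aliquot = 1/3 × 1.474 × 10^-3 = 4.913 × 10^-4 mol
[IO3^-] = 4.913 × 10^-4 / 0.02464 = 0.01994 mol/L

0.01994 mol/L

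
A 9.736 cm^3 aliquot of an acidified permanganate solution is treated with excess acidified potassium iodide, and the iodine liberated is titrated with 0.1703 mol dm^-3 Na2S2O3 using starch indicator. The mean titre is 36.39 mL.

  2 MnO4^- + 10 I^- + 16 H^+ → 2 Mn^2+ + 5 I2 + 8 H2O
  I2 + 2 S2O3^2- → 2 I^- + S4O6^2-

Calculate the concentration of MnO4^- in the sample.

0.1273 mol/L

n(S2O3^2-) = 0.03639 × 0.1703 = 6.197 × 10^-3 mol
n(I2) = n(S2O3^2-)/2 = 3.099 × 10^-3 mol
From the 2:5 ratio, n(MnO4^-) in the aliquot = 2/5 × 3.099 × 10^-3 = 1.239 × 10^-3 mol
[MnO4^-] = 1.239 × 10^-3 / 0.009736 = 0.1273 mol/L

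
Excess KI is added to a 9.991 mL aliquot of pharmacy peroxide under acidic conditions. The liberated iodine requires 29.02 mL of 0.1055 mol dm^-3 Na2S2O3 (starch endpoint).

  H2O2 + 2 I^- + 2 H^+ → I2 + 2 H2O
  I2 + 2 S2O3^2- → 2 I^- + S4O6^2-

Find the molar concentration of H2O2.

n(S2O3^2-) = 0.02902 × 0.1055 = 3.062 × 10^-3 mol
n(I2) = n(S2O3^2-)/2 = 1.531 × 10^-3 mol
n(H2O2) in the aliquot = 1.531 × 10^-3 mol (1:1 ratio)
[H2O2] = 1.531 × 10^-3 / 0.009991 = 0.1532 mol/L

0.1532 mol/L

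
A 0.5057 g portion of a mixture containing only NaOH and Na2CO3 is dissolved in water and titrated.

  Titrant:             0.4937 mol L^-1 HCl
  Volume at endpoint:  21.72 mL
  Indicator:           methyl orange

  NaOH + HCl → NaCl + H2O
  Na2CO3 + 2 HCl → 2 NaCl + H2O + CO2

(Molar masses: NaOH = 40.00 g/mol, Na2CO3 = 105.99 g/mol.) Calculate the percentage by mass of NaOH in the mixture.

n(HCl) = 0.02172 × 0.4937 = 0.01072 mol
Let x = n(NaOH), y = n(Na2CO3).
Titrant: 1x + 2y = 0.01072;  mass: 40.00x + 105.99y = 0.5057
Solving, x = 4.815 × 10^-3 mol, y = 2.954 × 10^-3 mol
mass of NaOH = 4.815 × 10^-3 × 40.00 = 0.1926 g
% NaOH = 0.1926 / 0.5057 × 100 = 38.09 %

38.09 %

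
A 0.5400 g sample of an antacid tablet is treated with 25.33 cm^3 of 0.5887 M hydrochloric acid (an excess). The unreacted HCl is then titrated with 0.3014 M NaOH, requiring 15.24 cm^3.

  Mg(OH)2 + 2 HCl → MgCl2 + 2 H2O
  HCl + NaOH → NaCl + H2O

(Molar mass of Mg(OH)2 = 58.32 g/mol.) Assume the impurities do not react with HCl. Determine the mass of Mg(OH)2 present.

n(HCl) added = 0.02533 × 0.5887 = 0.01491 mol
n(NaOH) used in back-titration = 0.01524 × 0.3014 = 4.593 × 10^-3 mol
n(HCl) left over = 4.593 × 10^-3 mol (1:1 ratio)
n(HCl) consumed by analyte = 0.01491 − 4.593 × 10^-3 = 0.01032 mol
From the 1:2 ratio, n(Mg(OH)2) = 1/2 × 0.01032 = 5.159 × 10^-3 mol
mass of Mg(OH)2 = 5.159 × 10^-3 × 58.32 = 0.3009 g

0.3009 g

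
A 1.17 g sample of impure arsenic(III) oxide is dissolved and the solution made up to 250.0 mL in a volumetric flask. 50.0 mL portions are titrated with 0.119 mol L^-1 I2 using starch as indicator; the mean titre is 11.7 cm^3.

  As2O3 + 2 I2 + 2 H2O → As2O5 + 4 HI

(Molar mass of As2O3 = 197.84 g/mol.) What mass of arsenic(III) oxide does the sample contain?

n(I2) per titration = 0.0117 × 0.119 = 1.39 × 10^-3 mol
From the 1:2 ratio, n(As2O3) in each aliquot = 1/2 × 1.39 × 10^-3 = 6.96 × 10^-4 mol
n(As2O3) in the whole flask = 6.96 × 10^-4 × 250.0/50.0 = 3.48 × 10^-3 mol
mass of As2O3 = 3.48 × 10^-3 × 197.84 = 0.689 g

0.689 g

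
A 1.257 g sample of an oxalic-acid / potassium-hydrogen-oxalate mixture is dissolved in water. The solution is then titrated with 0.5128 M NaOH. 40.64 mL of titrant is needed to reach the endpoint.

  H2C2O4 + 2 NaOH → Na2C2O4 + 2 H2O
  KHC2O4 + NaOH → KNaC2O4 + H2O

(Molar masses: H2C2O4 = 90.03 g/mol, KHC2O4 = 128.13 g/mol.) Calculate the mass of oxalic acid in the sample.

0.7654 g

n(NaOH) = 0.04064 × 0.5128 = 0.02084 mol
Let x = n(H2C2O4), y = n(KHC2O4).
Titrant: 2x + 1y = 0.02084;  mass: 90.03x + 128.13y = 1.257
Solving, x = 8.502 × 10^-3 mol, y = 3.837 × 10^-3 mol
mass of H2C2O4 = 8.502 × 10^-3 × 90.03 = 0.7654 g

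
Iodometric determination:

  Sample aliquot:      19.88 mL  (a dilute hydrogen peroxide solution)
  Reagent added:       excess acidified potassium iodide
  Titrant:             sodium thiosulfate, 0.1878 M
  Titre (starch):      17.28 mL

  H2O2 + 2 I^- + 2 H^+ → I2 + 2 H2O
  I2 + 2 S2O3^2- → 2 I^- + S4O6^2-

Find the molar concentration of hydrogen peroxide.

n(S2O3^2-) = 0.01728 × 0.1878 = 3.245 × 10^-3 mol
n(I2) = n(S2O3^2-)/2 = 1.623 × 10^-3 mol
n(H2O2) in the aliquot = 1.623 × 10^-3 mol (1:1 ratio)
[H2O2] = 1.623 × 10^-3 / 0.01988 = 0.08162 mol/L

0.08162 M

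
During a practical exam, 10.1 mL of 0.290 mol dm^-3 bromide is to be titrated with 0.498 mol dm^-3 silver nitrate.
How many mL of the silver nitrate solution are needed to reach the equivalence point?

5.88 mL

Ag^+ + Br^- → AgBr(s)
n(Br-) = 0.0101 L × 0.290 mol/L = 2.93 × 10^-3 mol
n(AgNO3) = 2.93 × 10^-3 mol (1:1 stoichiometry)
V(AgNO3) = 2.93 × 10^-3 mol / 0.498 mol/L = 0.00588 L = 5.88 mL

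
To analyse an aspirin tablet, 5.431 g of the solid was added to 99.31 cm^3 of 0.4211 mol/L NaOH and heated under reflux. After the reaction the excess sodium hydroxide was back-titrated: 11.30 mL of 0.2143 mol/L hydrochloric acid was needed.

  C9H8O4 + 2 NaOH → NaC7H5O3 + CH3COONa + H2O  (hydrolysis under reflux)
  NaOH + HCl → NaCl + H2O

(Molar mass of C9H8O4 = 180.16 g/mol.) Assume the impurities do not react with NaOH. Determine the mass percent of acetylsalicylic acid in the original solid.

65.35 %

n(NaOH) added = 0.09931 × 0.4211 = 0.04182 mol
n(HCl) used in back-titration = 0.01130 × 0.2143 = 2.422 × 10^-3 mol
n(NaOH) left over = 2.422 × 10^-3 mol (1:1 ratio)
n(NaOH) consumed by analyte = 0.04182 − 2.422 × 10^-3 = 0.03940 mol
From the 1:2 ratio, n(C9H8O4) = 1/2 × 0.03940 = 0.01970 mol
mass of C9H8O4 = 0.01970 × 180.16 = 3.549 g
% C9H8O4 = 3.549 / 5.431 × 100 = 65.35 %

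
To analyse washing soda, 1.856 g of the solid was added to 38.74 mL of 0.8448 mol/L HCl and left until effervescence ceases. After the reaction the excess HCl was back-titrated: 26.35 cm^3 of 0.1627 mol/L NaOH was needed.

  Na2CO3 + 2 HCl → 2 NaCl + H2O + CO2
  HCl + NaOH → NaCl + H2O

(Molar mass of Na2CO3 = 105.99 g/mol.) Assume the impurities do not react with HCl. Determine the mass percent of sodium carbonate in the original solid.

81.21 %

n(HCl) added = 0.03874 × 0.8448 = 0.03273 mol
n(NaOH) used in back-titration = 0.02635 × 0.1627 = 4.287 × 10^-3 mol
n(HCl) left over = 4.287 × 10^-3 mol (1:1 ratio)
n(HCl) consumed by analyte = 0.03273 − 4.287 × 10^-3 = 0.02844 mol
From the 1:2 ratio, n(Na2CO3) = 1/2 × 0.02844 = 0.01422 mol
mass of Na2CO3 = 0.01422 × 105.99 = 1.507 g
% Na2CO3 = 1.507 / 1.856 × 100 = 81.21 %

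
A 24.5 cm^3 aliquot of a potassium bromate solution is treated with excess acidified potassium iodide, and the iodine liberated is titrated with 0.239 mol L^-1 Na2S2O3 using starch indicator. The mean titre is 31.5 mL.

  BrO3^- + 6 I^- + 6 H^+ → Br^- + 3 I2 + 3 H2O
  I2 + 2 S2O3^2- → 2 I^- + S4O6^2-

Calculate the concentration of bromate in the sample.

n(S2O3^2-) = 0.0315 × 0.239 = 7.53 × 10^-3 mol
n(I2) = n(S2O3^2-)/2 = 3.76 × 10^-3 mol
From the 1:3 ratio, n(BrO3^-) in the aliquot = 1/3 × 3.76 × 10^-3 = 1.25 × 10^-3 mol
[BrO3^-] = 1.25 × 10^-3 / 0.0245 = 0.0512 mol/L

0.0512 mol/L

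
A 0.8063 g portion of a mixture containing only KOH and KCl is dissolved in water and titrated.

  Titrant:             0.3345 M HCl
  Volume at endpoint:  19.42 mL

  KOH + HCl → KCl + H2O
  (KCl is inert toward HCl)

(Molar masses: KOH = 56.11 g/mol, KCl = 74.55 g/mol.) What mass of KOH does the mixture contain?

n(HCl) = 0.01942 × 0.3345 = 6.496 × 10^-3 mol
Let x = n(KOH), y = n(KCl).
Titrant: 1x = 6.496 × 10^-3;  mass: 56.11x + 74.55y = 0.8063
Solving, x = 6.496 × 10^-3 mol, y = 5.926 × 10^-3 mol
mass of KOH = 6.496 × 10^-3 × 56.11 = 0.3645 g

0.3645 g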